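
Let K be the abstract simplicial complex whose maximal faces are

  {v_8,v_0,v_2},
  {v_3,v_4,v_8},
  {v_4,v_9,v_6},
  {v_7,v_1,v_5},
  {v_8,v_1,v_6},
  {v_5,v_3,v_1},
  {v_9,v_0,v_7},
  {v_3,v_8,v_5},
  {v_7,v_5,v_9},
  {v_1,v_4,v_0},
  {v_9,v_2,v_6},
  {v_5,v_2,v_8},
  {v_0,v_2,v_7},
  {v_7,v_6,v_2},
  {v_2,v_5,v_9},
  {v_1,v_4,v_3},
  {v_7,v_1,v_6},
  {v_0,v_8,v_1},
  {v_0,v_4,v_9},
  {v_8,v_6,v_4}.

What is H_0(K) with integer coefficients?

Order the vertices as v_0 < v_1 < v_2 < v_3 < v_4 < v_5 < v_6 < v_7 < v_8 < v_9. Listing each simplex with vertices in this order, K has dimension 2 with simplices:

  0-simplices (10): [v_0], [v_1], [v_2], [v_3], [v_4], [v_5], [v_6], [v_7], [v_8], [v_9]
  1-simplices (30): (30 of them)
  2-simplices (20): (20 of them)

giving chain groups C_0 ≅ Z^10, C_1 ≅ Z^30, C_2 ≅ Z^20.

Boundary ∂_1: C_1 → C_0 sends each edge [p,q] (with p < q) to q − p.
As a 10×30 matrix over Z this has rank 9, with invariant factors (1,1,1,1,1,1,1,1,1).

The boundary map ∂_2: C_2 → C_1 acts by ∂[p,q,r] = [q,r] − [p,r] + [p,q]. For instance
  ∂[v_1,v_6,v_7] = [v_6,v_7] − [v_1,v_7] + [v_1,v_6],
  ∂[v_3,v_4,v_8] = [v_4,v_8] − [v_3,v_8] + [v_3,v_4].
The 30×20 boundary matrix has rank 20 and Smith normal form diag(1,1,1,1,1,1,1,1,1,1,1,1,1,1,1,1,1,1,1,2).

From H_k ≅ ker(∂_k) / im(∂_{k+1}) we obtain:

  H_0: rank C_0 − rank ∂_1 = 10 − 9 = 1, and the invariant factors of ∂_1 are all 1, so H_0 ≅ Z.

H_0 = Z.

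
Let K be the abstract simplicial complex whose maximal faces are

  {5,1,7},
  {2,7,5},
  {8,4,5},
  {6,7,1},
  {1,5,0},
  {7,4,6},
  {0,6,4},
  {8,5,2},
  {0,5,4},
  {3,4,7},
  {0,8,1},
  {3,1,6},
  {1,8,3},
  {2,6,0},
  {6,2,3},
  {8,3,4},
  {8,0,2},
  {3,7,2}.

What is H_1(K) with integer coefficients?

Fix the vertex order 0 < 1 < 2 < 3 < 4 < 5 < 6 < 7 < 8 and write every simplex with vertices in increasing order. Then dim K = 2 and the simplices of K are:

  0-simplices (9): [0], [1], [2], [3], [4], [5], [6], [7], [8]
  1-simplices (27): (27 of them)
  2-simplices (18): [0,1,5], [0,1,8], [0,2,6], [0,2,8], [0,4,5], [0,4,6], [1,3,6], [1,3,8], [1,5,7], [1,6,7], [2,3,6], [2,3,7], [2,5,7], [2,5,8], [3,4,7], [3,4,8], [4,5,8], [4,6,7]

so the chain groups are C_0 ≅ Z^9, C_1 ≅ Z^27, C_2 ≅ Z^18.

∂_1: C_1 → C_0 is given by ∂[p,q] = [q] − [p]. For instance
  ∂[5,7] = [7] − [5].
The resulting 9×27 matrix has rank 8, and its Smith normal form has invariant factors (1,1,1,1,1,1,1,1).

Boundary ∂_2: C_2 → C_1 sends each 2-simplex [p,q,r] to [q,r] − [p,r] + [p,q]. For instance
  ∂[4,5,8] = [5,8] − [4,8] + [4,5],
  ∂[3,4,7] = [4,7] − [3,7] + [3,4].
The resulting 27×18 matrix has rank 18, and its Smith normal form has invariant factors (1,1,1,1,1,1,1,1,1,1,1,1,1,1,1,1,1,2).

Reading off H_k = ker ∂_k / im ∂_{k+1}:

  H_1: rank ker ∂_1 − rank ∂_2 = (27 − 8) − 18 = 1, and ∂_2 has invariant factor 2 > 1, so H_1 ≅ Z ⊕ Z/2Z.

(K is a triangulation of the Klein bottle.)

H_1 ≅ Z ⊕ Z/2Z.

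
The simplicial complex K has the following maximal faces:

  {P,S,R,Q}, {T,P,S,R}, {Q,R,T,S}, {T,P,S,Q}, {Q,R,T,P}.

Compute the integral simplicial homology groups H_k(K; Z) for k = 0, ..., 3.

Order the vertices as P < Q < R < S < T. Listing each simplex with vertices in this order, K has dimension 3 with simplices:

  0-simplices (5): P, Q, R, S, T
  1-simplices (10): PQ, PR, PS, PT, QR, QS, QT, RS, RT, ST
  2-simplices (10): PQR, PQS, PQT, PRS, PRT, PST, QRS, QRT, QST, RST
  3-simplices (5): PQRS, PQRT, PQST, PRST, QRST

giving chain groups C_0 ≅ Z^5, C_1 ≅ Z^10, C_2 ≅ Z^10, C_3 ≅ Z^5.

Boundary ∂_1: C_1 → C_0 sends each edge [p,q] (with p < q) to q − p.
This gives a 5×10 integer matrix of rank 4; reducing to Smith normal form yields diagonal entries (1,1,1,1).

The boundary map ∂_2: C_2 → C_1 maps a triangle to the signed sum of its edges. For instance
  ∂PST = ST − PT + PS,
  ∂PQS = QS − PS + PQ.
This gives a 10×10 integer matrix of rank 6; reducing to Smith normal form yields diagonal entries (1,1,1,1,1,1).

∂_3: C_3 → C_2 sends each 3-simplex σ to the alternating sum Σ_i (−1)^i (σ with its i-th vertex removed). For instance
  ∂QRST = RST − QST + QRT − QRS,
  ∂PRST = RST − PST + PRT − PRS.
As a 10×5 matrix over Z this has rank 4, with invariant factors (1,1,1,1).

Computing H_k = (kernel of ∂_k) / (image of ∂_{k+1}):

  H_0: rank C_0 − rank ∂_1 = 5 − 4 = 1, and the invariant factors of ∂_1 are all 1, so H_0 = Z.
  H_1: rank ker ∂_1 − rank ∂_2 = (10 − 4) − 6 = 0, and the invariant factors of ∂_2 are all 1, so H_1 = 0.
  H_2: rank ker ∂_2 − rank ∂_3 = (10 − 6) − 4 = 0, and the invariant factors of ∂_3 are all 1, so H_2 = 0.
  H_3: rank ker ∂_3 − rank ∂_4 = (5 − 4) − 0 = 1, and there is no ∂_4, so H_3 = Z.

As a check, the Euler characteristic is 5 − 10 + 10 − 5 = 0, which agrees with 1 − 0 + 0 − 1 = 0.

H_0 ≅ Z,  H_1 = 0,  H_2 = 0,  H_3 ≅ Z.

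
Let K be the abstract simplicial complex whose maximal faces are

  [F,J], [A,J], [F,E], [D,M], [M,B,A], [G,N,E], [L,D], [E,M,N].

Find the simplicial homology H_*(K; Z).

K has 10 vertices, 13 edges, 3 triangles.
rank ∂_0 = 0, rank ∂_1 = 9 ⇒ b_0 = 10 − 0 − 9 = 1; all invariant factors of ∂_1 are 1 so no torsion. So H_0 ≅ Z.
rank ∂_1 = 9, rank ∂_2 = 3 ⇒ b_1 = 13 − 9 − 3 = 1; all invariant factors of ∂_2 are 1 so no torsion. So H_1 ≅ Z.
rank ∂_2 = 3, rank ∂_3 = 0 ⇒ b_2 = 3 − 3 − 0 = 0. So H_2 ≅ 0.

H_0 ≅ Z,  H_1 ≅ Z,  H_2 = 0.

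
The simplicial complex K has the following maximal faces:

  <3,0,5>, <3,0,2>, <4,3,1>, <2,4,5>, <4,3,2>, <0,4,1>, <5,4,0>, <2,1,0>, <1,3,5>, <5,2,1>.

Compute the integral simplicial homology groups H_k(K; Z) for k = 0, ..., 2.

H_0 = Z,  H_1 = Z/2Z,  H_2 = 0.

Take the total order 0 < 1 < 2 < 3 < 4 < 5 on the vertex set. Then K (dimension 2) consists of the simplices:

  0-simplices (6): [0], [1], [2], [3], [4], [5]
  1-simplices (15): [0,1], [0,2], [0,3], [0,4], [0,5], [1,2], [1,3], [1,4], [1,5], [2,3], [2,4], [2,5], [3,4], [3,5], [4,5]
  2-simplices (10): [0,1,2], [0,1,4], [0,2,3], [0,3,5], [0,4,5], [1,2,5], [1,3,4], [1,3,5], [2,3,4], [2,4,5]

giving chain groups C_0 ≅ Z^6, C_1 ≅ Z^15, C_2 ≅ Z^10.

The boundary map ∂_1: C_1 → C_0 sends each edge [p,q] (with p < q) to q − p.
The resulting 6×15 matrix has rank 5, and its Smith normal form has invariant factors (1,1,1,1,1).

∂_2: C_2 → C_1 acts by ∂[p,q,r] = [q,r] − [p,r] + [p,q]. For instance
  ∂[1,3,4] = [3,4] − [1,4] + [1,3],
  ∂[2,4,5] = [4,5] − [2,5] + [2,4].
The 15×10 boundary matrix has rank 10 and Smith normal form diag(1,1,1,1,1,1,1,1,1,2).

From H_k ≅ ker(∂_k) / im(∂_{k+1}) we obtain:

  H_0: rank C_0 − rank ∂_1 = 6 − 5 = 1, and the invariant factors of ∂_1 are all 1, so H_0 ≅ Z.
  H_1: rank ker ∂_1 − rank ∂_2 = (15 − 5) − 10 = 0, and ∂_2 has invariant factor 2 > 1, so H_1 ≅ Z/2Z.
  H_2: rank ker ∂_2 − rank ∂_3 = (10 − 10) − 0 = 0, and there is no ∂_3, so H_2 ≅ 0.

As a check, the Euler characteristic is 6 − 15 + 10 = 1, which agrees with 1 − 0 + 0 = 1.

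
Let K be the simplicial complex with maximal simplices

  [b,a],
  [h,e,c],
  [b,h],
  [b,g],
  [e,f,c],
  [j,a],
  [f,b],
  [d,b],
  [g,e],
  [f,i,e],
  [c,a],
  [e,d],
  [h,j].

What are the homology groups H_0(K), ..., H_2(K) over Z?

Fix the vertex order a < b < c < d < e < f < g < h < i < j and write every simplex with vertices in increasing order. Then dim K = 2 and the simplices of K are:

  0-simplices (10): a, b, c, d, e, f, g, h, i, j
  1-simplices (17): ab, ac, aj, bd, bf, bg, bh, ce, cf, ch, de, ef, eg, eh, ei, fi, hj
  2-simplices (3): cef, ceh, efi

giving chain groups C_0 ≅ Z^10, C_1 ≅ Z^17, C_2 ≅ Z^3.

Boundary ∂_1: C_1 → C_0 maps an edge to its endpoints' difference, ∂[p,q] = q − p.
The 10×17 boundary matrix has rank 9 and Smith normal form diag(1,1,1,1,1,1,1,1,1).

∂_2: C_2 → C_1 acts by ∂[p,q,r] = [q,r] − [p,r] + [p,q]. For instance
  ∂cef = ef − cf + ce,
  ∂efi = fi − ei + ef.
The 17×3 boundary matrix has rank 3 and Smith normal form diag(1,1,1).

From H_k ≅ ker(∂_k) / im(∂_{k+1}) we obtain:

  H_0: rank C_0 − rank ∂_1 = 10 − 9 = 1, and the invariant factors of ∂_1 are all 1, so H_0 ≅ Z.
  H_1: rank ker ∂_1 − rank ∂_2 = (17 − 9) − 3 = 5, and the invariant factors of ∂_2 are all 1, so H_1 ≅ Z^5.
  H_2: rank ker ∂_2 − rank ∂_3 = (3 − 3) − 0 = 0, and there is no ∂_3, so H_2 ≅ 0.

H_0 = Z,  H_1 = Z^5,  H_2 = 0.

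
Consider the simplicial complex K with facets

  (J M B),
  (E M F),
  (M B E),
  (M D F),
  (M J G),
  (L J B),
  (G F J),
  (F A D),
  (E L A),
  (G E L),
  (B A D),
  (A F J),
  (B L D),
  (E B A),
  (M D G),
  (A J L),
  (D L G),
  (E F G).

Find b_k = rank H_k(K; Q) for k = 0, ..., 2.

Take the total order A < B < D < E < F < G < J < L < M on the vertex set. Then K (dimension 2) consists of the simplices:

  0-simplices (9): A, B, D, E, F, G, J, L, M
  1-simplices (27): AB, AD, AE, AF, AJ, AL, BD, BE, BJ, BL, BM, DF, DG, DL, DM, EF, EG, EL, EM, FG, FJ, FM, GJ, GL, GM, JL, JM
  2-simplices (18): ABD, ABE, ADF, AEL, AFJ, AJL, BDL, BEM, BJL, BJM, DFM, DGL, DGM, EFG, EFM, EGL, FGJ, GJM

Hence C_0 ≅ Z^9, C_1 ≅ Z^27, C_2 ≅ Z^18.

∂_1: C_1 → C_0 is given by ∂[p,q] = [q] − [p].
The 9×27 boundary matrix has rank 8 and Smith normal form diag(1,1,1,1,1,1,1,1).

Boundary ∂_2: C_2 → C_1 sends each 2-simplex [p,q,r] to [q,r] − [p,r] + [p,q]. For instance
  ∂DFM = FM − DM + DF,
  ∂BDL = DL − BL + BD.
This gives a 27×18 integer matrix of rank 18; reducing to Smith normal form yields diagonal entries (1,1,1,1,1,1,1,1,1,1,1,1,1,1,1,1,1,2).

Now H_k = ker ∂_k / im ∂_{k+1}, so:

  H_0: rank C_0 − rank ∂_1 = 9 − 8 = 1, and the invariant factors of ∂_1 are all 1, so H_0 = Z.
  H_1: rank ker ∂_1 − rank ∂_2 = (27 − 8) − 18 = 1, and ∂_2 has invariant factor 2 > 1, so H_1 = Z ⊕ Z/2Z.
  H_2: rank ker ∂_2 − rank ∂_3 = (18 − 18) − 0 = 0, and there is no ∂_3, so H_2 = 0.

Hence the Betti numbers are b_0 = 1, b_1 = 1, b_2 = 0.

b_0 = 1, b_1 = 1, b_2 = 0.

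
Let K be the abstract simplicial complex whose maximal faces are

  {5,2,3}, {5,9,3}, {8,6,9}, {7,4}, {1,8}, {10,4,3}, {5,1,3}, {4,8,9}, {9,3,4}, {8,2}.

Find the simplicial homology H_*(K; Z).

H_0 ≅ Z,  H_1 ≅ Z^2,  H_2 = 0.

Take the total order 1 < 2 < 3 < 4 < 5 < 6 < 7 < 8 < 9 < 10 on the vertex set. Then K (dimension 2) consists of the simplices:

  0-simplices (10): [1], [2], [3], [4], [5], [6], [7], [8], [9], [10]
  1-simplices (18): [1,3], [1,5], [1,8], [2,3], [2,5], [2,8], [3,4], [3,5], [3,9], [3,10], [4,7], [4,8], [4,9], [4,10], [5,9], [6,8], [6,9], [8,9]
  2-simplices (7): [1,3,5], [2,3,5], [3,4,9], [3,4,10], [3,5,9], [4,8,9], [6,8,9]

Hence C_0 ≅ Z^10, C_1 ≅ Z^18, C_2 ≅ Z^7.

Boundary ∂_1: C_1 → C_0 maps an edge to its endpoints' difference, ∂[p,q] = q − p. For instance
  ∂[8,9] = [9] − [8].
The 10×18 boundary matrix has rank 9 and Smith normal form diag(1,1,1,1,1,1,1,1,1).

Boundary ∂_2: C_2 → C_1 acts by ∂[p,q,r] = [q,r] − [p,r] + [p,q]. For instance
  ∂[3,4,10] = [4,10] − [3,10] + [3,4],
  ∂[4,8,9] = [8,9] − [4,9] + [4,8].
This gives a 18×7 integer matrix of rank 7; reducing to Smith normal form yields diagonal entries (1,1,1,1,1,1,1).

Now H_k = ker ∂_k / im ∂_{k+1}, so:

  H_0: rank C_0 − rank ∂_1 = 10 − 9 = 1, and the invariant factors of ∂_1 are all 1, so H_0 ≅ Z.
  H_1: rank ker ∂_1 − rank ∂_2 = (18 − 9) − 7 = 2, and the invariant factors of ∂_2 are all 1, so H_1 ≅ Z^2.
  H_2: rank ker ∂_2 − rank ∂_3 = (7 − 7) − 0 = 0, and there is no ∂_3, so H_2 ≅ 0.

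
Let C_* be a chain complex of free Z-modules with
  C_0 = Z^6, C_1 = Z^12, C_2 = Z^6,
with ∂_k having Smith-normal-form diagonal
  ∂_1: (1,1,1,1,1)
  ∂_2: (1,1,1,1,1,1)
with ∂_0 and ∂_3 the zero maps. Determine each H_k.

H_0: b_0 = 6 − 0 − 5 = 1; torsion from ∂_1 factors > 1: none. So H_0 ≅ Z.
H_1: b_1 = 12 − 5 − 6 = 1; torsion from ∂_2 factors > 1: none. So H_1 ≅ Z.
H_2: b_2 = 6 − 6 − 0 = 0; torsion from ∂_3 factors > 1: none. So H_2 ≅ 0.

H_0 ≅ Z,  H_1 ≅ Z,  H_2 = 0.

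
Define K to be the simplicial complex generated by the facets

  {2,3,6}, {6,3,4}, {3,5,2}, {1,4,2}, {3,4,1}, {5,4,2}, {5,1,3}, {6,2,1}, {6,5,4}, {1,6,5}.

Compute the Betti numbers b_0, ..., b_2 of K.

Order the vertices as 1 < 2 < 3 < 4 < 5 < 6. Listing each simplex with vertices in this order, K has dimension 2 with simplices:

  0-simplices (6): [1], [2], [3], [4], [5], [6]
  1-simplices (15): [1,2], [1,3], [1,4], [1,5], [1,6], [2,3], [2,4], [2,5], [2,6], [3,4], [3,5], [3,6], [4,5], [4,6], [5,6]
  2-simplices (10): [1,2,4], [1,2,6], [1,3,4], [1,3,5], [1,5,6], [2,3,5], [2,3,6], [2,4,5], [3,4,6], [4,5,6]

giving chain groups C_0 ≅ Z^6, C_1 ≅ Z^15, C_2 ≅ Z^10.

The boundary map ∂_1: C_1 → C_0 sends each edge [p,q] (with p < q) to q − p. For instance
  ∂[1,2] = [2] − [1].
The resulting 6×15 matrix has rank 5, and its Smith normal form has invariant factors (1,1,1,1,1).

Boundary ∂_2: C_2 → C_1 acts by ∂[p,q,r] = [q,r] − [p,r] + [p,q]. For instance
  ∂[1,3,5] = [3,5] − [1,5] + [1,3],
  ∂[4,5,6] = [5,6] − [4,6] + [4,5].
The resulting 15×10 matrix has rank 10, and its Smith normal form has invariant factors (1,1,1,1,1,1,1,1,1,2).

Now H_k = ker ∂_k / im ∂_{k+1}, so:

  H_0: rank C_0 − rank ∂_1 = 6 − 5 = 1, and the invariant factors of ∂_1 are all 1, so H_0 = Z.
  H_1: rank ker ∂_1 − rank ∂_2 = (15 − 5) − 10 = 0, and ∂_2 has invariant factor 2 > 1, so H_1 = Z/2.
  H_2: rank ker ∂_2 − rank ∂_3 = (10 − 10) − 0 = 0, and there is no ∂_3, so H_2 = 0.

(K is a triangulation of the real projective plane RP^2.)

Hence the Betti numbers are b_0 = 1, b_1 = 0, b_2 = 0.

b_0 = 1, b_1 = 0, b_2 = 0.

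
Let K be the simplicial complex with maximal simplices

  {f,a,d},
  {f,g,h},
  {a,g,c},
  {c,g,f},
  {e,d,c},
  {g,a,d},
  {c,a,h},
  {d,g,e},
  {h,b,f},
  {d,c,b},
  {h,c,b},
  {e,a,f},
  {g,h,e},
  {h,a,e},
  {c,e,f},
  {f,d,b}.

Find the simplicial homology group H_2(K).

H_2 ≅ Z.

We work with the vertex ordering a < b < c < d < e < f < g < h. The simplices of K, each written with vertices in increasing order, are:

  0-simplices (8): a, b, c, d, e, f, g, h
  1-simplices (24): ac, ad, ae, af, ag, ah, bc, bd, bf, bh, cd, ce, cf, cg, ch, de, df, dg, ef, eg, eh, fg, fh, gh
  2-simplices (16): acg, ach, adf, adg, aef, aeh, bcd, bch, bdf, bfh, cde, cef, cfg, deg, egh, fgh

so the chain groups are C_0 ≅ Z^8, C_1 ≅ Z^24, C_2 ≅ Z^16.

The boundary map ∂_1: C_1 → C_0 is given by ∂[p,q] = [q] − [p]. For instance
  ∂bd = d − b.
This gives a 8×24 integer matrix of rank 7; reducing to Smith normal form yields diagonal entries (1,1,1,1,1,1,1).

Boundary ∂_2: C_2 → C_1 acts by ∂[p,q,r] = [q,r] − [p,r] + [p,q]. For instance
  ∂aef = ef − af + ae,
  ∂bcd = cd − bd + bc.
The 24×16 boundary matrix has rank 15 and Smith normal form diag(1,1,1,1,1,1,1,1,1,1,1,1,1,1,1).

Computing H_k = (kernel of ∂_k) / (image of ∂_{k+1}):

  H_2: rank ker ∂_2 − rank ∂_3 = (16 − 15) − 0 = 1, and there is no ∂_3, so H_2 = Z.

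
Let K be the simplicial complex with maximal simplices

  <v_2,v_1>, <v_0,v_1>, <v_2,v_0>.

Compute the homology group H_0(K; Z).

H_0 ≅ Z.

K has 3 vertices, 3 edges.
rank ∂_0 = 0, rank ∂_1 = 2 ⇒ b_0 = 3 − 0 − 2 = 1; all invariant factors of ∂_1 are 1 so no torsion. So H_0 ≅ Z.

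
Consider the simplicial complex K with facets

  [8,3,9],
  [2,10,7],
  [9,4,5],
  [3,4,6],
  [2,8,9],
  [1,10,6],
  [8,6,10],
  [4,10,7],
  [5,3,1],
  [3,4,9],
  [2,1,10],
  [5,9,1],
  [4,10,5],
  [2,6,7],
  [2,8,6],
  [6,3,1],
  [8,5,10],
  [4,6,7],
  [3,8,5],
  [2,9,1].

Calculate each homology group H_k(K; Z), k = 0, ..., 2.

H_0 = Z,  H_1 = Z ⊕ Z_2,  H_2 = 0.

K has 10 vertices, 30 edges, 20 triangles.
rank ∂_0 = 0, rank ∂_1 = 9 ⇒ b_0 = 10 − 0 − 9 = 1; all invariant factors of ∂_1 are 1 so no torsion. So H_0 ≅ Z.
rank ∂_1 = 9, rank ∂_2 = 20 ⇒ b_1 = 30 − 9 − 20 = 1; ∂_2 has invariant factor(s) [2] giving torsion. So H_1 ≅ Z ⊕ Z_2.
rank ∂_2 = 20, rank ∂_3 = 0 ⇒ b_2 = 20 − 20 − 0 = 0. So H_2 ≅ 0.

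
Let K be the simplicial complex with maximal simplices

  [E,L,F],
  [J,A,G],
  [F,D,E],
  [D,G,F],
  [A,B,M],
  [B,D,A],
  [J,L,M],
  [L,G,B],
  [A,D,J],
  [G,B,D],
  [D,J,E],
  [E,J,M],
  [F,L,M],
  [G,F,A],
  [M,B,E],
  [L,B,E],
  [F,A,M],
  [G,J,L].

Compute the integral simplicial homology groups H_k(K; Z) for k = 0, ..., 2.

H_0 = Z,  H_1 = Z ⊕ Z/2Z,  H_2 = 0.

Order the vertices as A < B < D < E < F < G < J < L < M. Listing each simplex with vertices in this order, K has dimension 2 with simplices:

  0-simplices (9): A, B, D, E, F, G, J, L, M
  1-simplices (27): AB, AD, AF, AG, AJ, AM, BD, BE, BG, BL, BM, DE, DF, DG, DJ, EF, EJ, EL, EM, FG, FL, FM, GJ, GL, JL, JM, LM
  2-simplices (18): ABD, ABM, ADJ, AFG, AFM, AGJ, BDG, BEL, BEM, BGL, DEF, DEJ, DFG, EFL, EJM, FLM, GJL, JLM

so the chain groups are C_0 ≅ Z^9, C_1 ≅ Z^27, C_2 ≅ Z^18.

The boundary map ∂_1: C_1 → C_0 sends each edge [p,q] (with p < q) to q − p.
As a 9×27 matrix over Z this has rank 8, with invariant factors (1,1,1,1,1,1,1,1).

Boundary ∂_2: C_2 → C_1 acts by ∂[p,q,r] = [q,r] − [p,r] + [p,q]. For instance
  ∂DEF = EF − DF + DE,
  ∂AFG = FG − AG + AF.
The 27×18 boundary matrix has rank 18 and Smith normal form diag(1,1,1,1,1,1,1,1,1,1,1,1,1,1,1,1,1,2).

Reading off H_k = ker ∂_k / im ∂_{k+1}:

  H_0: rank C_0 − rank ∂_1 = 9 − 8 = 1, and the invariant factors of ∂_1 are all 1, so H_0 = Z.
  H_1: rank ker ∂_1 − rank ∂_2 = (27 − 8) − 18 = 1, and ∂_2 has invariant factor 2 > 1, so H_1 = Z ⊕ Z/2Z.
  H_2: rank ker ∂_2 − rank ∂_3 = (18 − 18) − 0 = 0, and there is no ∂_3, so H_2 = 0.

As a check, the Euler characteristic is 9 − 27 + 18 = 0, which agrees with 1 − 1 + 0 = 0.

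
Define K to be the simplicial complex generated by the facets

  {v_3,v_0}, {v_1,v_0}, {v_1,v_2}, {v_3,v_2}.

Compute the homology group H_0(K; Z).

H_0 ≅ Z.

Fix the vertex order v_0 < v_1 < v_2 < v_3 and write every simplex with vertices in increasing order. Then dim K = 1 and the simplices of K are:

  0-simplices (4): [v_0], [v_1], [v_2], [v_3]
  1-simplices (4): [v_0,v_1], [v_0,v_3], [v_1,v_2], [v_2,v_3]

Hence C_0 ≅ Z^4, C_1 ≅ Z^4.

∂_1: C_1 → C_0 sends each edge [p,q] (with p < q) to q − p.
This gives a 4×4 integer matrix of rank 3; reducing to Smith normal form yields diagonal entries (1,1,1).

Reading off H_k = ker ∂_k / im ∂_{k+1}:

  H_0: rank C_0 − rank ∂_1 = 4 − 3 = 1, and the invariant factors of ∂_1 are all 1, so H_0 = Z.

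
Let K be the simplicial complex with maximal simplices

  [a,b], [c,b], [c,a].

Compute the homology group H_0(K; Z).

H_0 = Z.

Take the total order a < b < c on the vertex set. Then K (dimension 1) consists of the simplices:

  0-simplices (3): a, b, c
  1-simplices (3): ab, ac, bc

giving chain groups C_0 ≅ Z^3, C_1 ≅ Z^3.

Boundary ∂_1: C_1 → C_0 sends each edge [p,q] (with p < q) to q − p. For instance
  ∂ab = b − a.
The resulting 3×3 matrix has rank 2, and its Smith normal form has invariant factors (1,1).

From H_k ≅ ker(∂_k) / im(∂_{k+1}) we obtain:

  H_0: rank C_0 − rank ∂_1 = 3 − 2 = 1, and the invariant factors of ∂_1 are all 1, so H_0 ≅ Z.

(K is a triangulation of the circle S^1.)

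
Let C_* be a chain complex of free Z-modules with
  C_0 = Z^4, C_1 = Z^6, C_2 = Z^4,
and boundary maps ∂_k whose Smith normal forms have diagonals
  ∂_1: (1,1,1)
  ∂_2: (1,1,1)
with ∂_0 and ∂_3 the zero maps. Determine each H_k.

H_0 = Z,  H_1 = 0,  H_2 = Z.

H_0: b_0 = 4 − 0 − 3 = 1; torsion from ∂_1 factors > 1: none. So H_0 = Z.
H_1: b_1 = 6 − 3 − 3 = 0; torsion from ∂_2 factors > 1: none. So H_1 = 0.
H_2: b_2 = 4 − 3 − 0 = 1; torsion from ∂_3 factors > 1: none. So H_2 = Z.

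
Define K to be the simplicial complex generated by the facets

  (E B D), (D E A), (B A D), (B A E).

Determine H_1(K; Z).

Take the total order A < B < D < E on the vertex set. Then K (dimension 2) consists of the simplices:

  0-simplices (4): A, B, D, E
  1-simplices (6): AB, AD, AE, BD, BE, DE
  2-simplices (4): ABD, ABE, ADE, BDE

so the chain groups are C_0 ≅ Z^4, C_1 ≅ Z^6, C_2 ≅ Z^4.

∂_1: C_1 → C_0 maps an edge to its endpoints' difference, ∂[p,q] = q − p.
The resulting 4×6 matrix has rank 3, and its Smith normal form has invariant factors (1,1,1).

∂_2: C_2 → C_1 acts by ∂[p,q,r] = [q,r] − [p,r] + [p,q]. For instance
  ∂BDE = DE − BE + BD,
  ∂ABE = BE − AE + AB.
The resulting 6×4 matrix has rank 3, and its Smith normal form has invariant factors (1,1,1).

From H_k ≅ ker(∂_k) / im(∂_{k+1}) we obtain:

  H_1: rank ker ∂_1 − rank ∂_2 = (6 − 3) − 3 = 0, and the invariant factors of ∂_2 are all 1, so H_1 ≅ 0.

H_1 ≅ 0.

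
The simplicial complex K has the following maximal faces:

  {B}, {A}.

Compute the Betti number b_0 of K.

b_0 = 2.

Fix the vertex order A < B and write every simplex with vertices in increasing order. Then dim K = 0 and the simplices of K are:

  0-simplices (2): A, B

Hence C_0 ≅ Z^2.

From H_k ≅ ker(∂_k) / im(∂_{k+1}) we obtain:

  H_0: rank C_0 − rank ∂_1 = 2 − 0 = 2, and there is no ∂_1, so H_0 ≅ Z^2.

Hence the Betti numbers are b_0 = 2.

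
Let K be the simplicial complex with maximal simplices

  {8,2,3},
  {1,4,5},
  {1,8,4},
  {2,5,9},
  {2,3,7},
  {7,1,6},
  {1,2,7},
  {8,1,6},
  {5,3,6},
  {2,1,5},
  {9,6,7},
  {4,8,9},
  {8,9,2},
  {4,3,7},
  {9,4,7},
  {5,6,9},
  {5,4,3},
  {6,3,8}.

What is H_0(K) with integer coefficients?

We work with the vertex ordering 1 < 2 < 3 < 4 < 5 < 6 < 7 < 8 < 9. The simplices of K, each written with vertices in increasing order, are:

  0-simplices (9): [1], [2], [3], [4], [5], [6], [7], [8], [9]
  1-simplices (27): (27 of them)
  2-simplices (18): [1,2,5], [1,2,7], [1,4,5], [1,4,8], [1,6,7], [1,6,8], [2,3,7], [2,3,8], [2,5,9], [2,8,9], [3,4,5], [3,4,7], [3,5,6], [3,6,8], [4,7,9], [4,8,9], [5,6,9], [6,7,9]

Hence C_0 ≅ Z^9, C_1 ≅ Z^27, C_2 ≅ Z^18.

The boundary map ∂_1: C_1 → C_0 is given by ∂[p,q] = [q] − [p]. For instance
  ∂[2,8] = [8] − [2].
The resulting 9×27 matrix has rank 8, and its Smith normal form has invariant factors (1,1,1,1,1,1,1,1).

The boundary map ∂_2: C_2 → C_1 maps a triangle to the signed sum of its edges. For instance
  ∂[1,4,8] = [4,8] − [1,8] + [1,4],
  ∂[1,2,5] = [2,5] − [1,5] + [1,2].
This gives a 27×18 integer matrix of rank 17; reducing to Smith normal form yields diagonal entries (1,1,1,1,1,1,1,1,1,1,1,1,1,1,1,1,1).

From H_k ≅ ker(∂_k) / im(∂_{k+1}) we obtain:

  H_0: rank C_0 − rank ∂_1 = 9 − 8 = 1, and the invariant factors of ∂_1 are all 1, so H_0 = Z.

(K is a triangulation of the torus T^2.)

H_0 ≅ Z.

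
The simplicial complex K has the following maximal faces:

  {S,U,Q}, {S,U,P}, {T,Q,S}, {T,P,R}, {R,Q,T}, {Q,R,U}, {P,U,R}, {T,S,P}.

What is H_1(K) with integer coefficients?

H_1 ≅ 0.

Fix the vertex order P < Q < R < S < T < U and write every simplex with vertices in increasing order. Then dim K = 2 and the simplices of K are:

  0-simplices (6): P, Q, R, S, T, U
  1-simplices (12): PR, PS, PT, PU, QR, QS, QT, QU, RT, RU, ST, SU
  2-simplices (8): PRT, PRU, PST, PSU, QRT, QRU, QST, QSU

so the chain groups are C_0 ≅ Z^6, C_1 ≅ Z^12, C_2 ≅ Z^8.

∂_1: C_1 → C_0 is given by ∂[p,q] = [q] − [p]. For instance
  ∂PT = T − P.
This gives a 6×12 integer matrix of rank 5; reducing to Smith normal form yields diagonal entries (1,1,1,1,1).

The boundary map ∂_2: C_2 → C_1 maps a triangle to the signed sum of its edges. For instance
  ∂PRT = RT − PT + PR,
  ∂PST = ST − PT + PS.
This gives a 12×8 integer matrix of rank 7; reducing to Smith normal form yields diagonal entries (1,1,1,1,1,1,1).

Computing H_k = (kernel of ∂_k) / (image of ∂_{k+1}):

  H_1: rank ker ∂_1 − rank ∂_2 = (12 − 5) − 7 = 0, and the invariant factors of ∂_2 are all 1, so H_1 ≅ 0.

(K is a triangulation of the 2-sphere S^2.)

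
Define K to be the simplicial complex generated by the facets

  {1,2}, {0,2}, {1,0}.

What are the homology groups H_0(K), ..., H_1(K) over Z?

We work with the vertex ordering 0 < 1 < 2. The simplices of K, each written with vertices in increasing order, are:

  0-simplices (3): [0], [1], [2]
  1-simplices (3): [0,1], [0,2], [1,2]

so the chain groups are C_0 ≅ Z^3, C_1 ≅ Z^3.

∂_1: C_1 → C_0 is given by ∂[p,q] = [q] − [p]. For instance
  ∂[1,2] = [2] − [1].
As a 3×3 matrix over Z this has rank 2, with invariant factors (1,1).

Reading off H_k = ker ∂_k / im ∂_{k+1}:

  H_0: rank C_0 − rank ∂_1 = 3 − 2 = 1, and the invariant factors of ∂_1 are all 1, so H_0 ≅ Z.
  H_1: rank ker ∂_1 − rank ∂_2 = (3 − 2) − 0 = 1, and there is no ∂_2, so H_1 ≅ Z.

H_0 = Z,  H_1 = Z.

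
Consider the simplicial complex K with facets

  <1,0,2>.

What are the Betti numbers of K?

Order the vertices as 0 < 1 < 2. Listing each simplex with vertices in this order, K has dimension 2 with simplices:

  0-simplices (3): [0], [1], [2]
  1-simplices (3): [0,1], [0,2], [1,2]
  2-simplices (1): [0,1,2]

Hence C_0 ≅ Z^3, C_1 ≅ Z^3, C_2 ≅ Z^1.

∂_1: C_1 → C_0 is given by ∂[p,q] = [q] − [p].
As a 3×3 matrix over Z this has rank 2, with invariant factors (1,1).

The boundary map ∂_2: C_2 → C_1 sends each 2-simplex [p,q,r] to [q,r] − [p,r] + [p,q]. For instance
  ∂[0,1,2] = [1,2] − [0,2] + [0,1].
This gives a 3×1 integer matrix of rank 1; reducing to Smith normal form yields diagonal entries (1).

Reading off H_k = ker ∂_k / im ∂_{k+1}:

  H_0: rank C_0 − rank ∂_1 = 3 − 2 = 1, and the invariant factors of ∂_1 are all 1, so H_0 = Z.
  H_1: rank ker ∂_1 − rank ∂_2 = (3 − 2) − 1 = 0, and the invariant factors of ∂_2 are all 1, so H_1 = 0.
  H_2: rank ker ∂_2 − rank ∂_3 = (1 − 1) − 0 = 0, and there is no ∂_3, so H_2 = 0.

As a check, the Euler characteristic is 3 − 3 + 1 = 1, which agrees with 1 − 0 + 0 = 1.
(K is a triangulation of the 2-simplex.)

Hence the Betti numbers are b_0 = 1, b_1 = 0, b_2 = 0.

b_0 = 1, b_1 = 0, b_2 = 0.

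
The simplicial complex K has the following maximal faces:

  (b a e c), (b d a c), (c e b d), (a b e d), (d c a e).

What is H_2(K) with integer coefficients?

K has 5 vertices, 10 edges, 10 triangles, 5 3-simplices.
rank ∂_2 = 6, rank ∂_3 = 4 ⇒ b_2 = 10 − 6 − 4 = 0; all invariant factors of ∂_3 are 1 so no torsion. So H_2 ≅ 0.

H_2 = 0.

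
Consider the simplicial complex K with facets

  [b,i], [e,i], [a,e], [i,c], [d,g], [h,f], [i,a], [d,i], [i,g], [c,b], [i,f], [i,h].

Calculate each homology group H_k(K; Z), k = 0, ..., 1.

H_0 ≅ Z,  H_1 ≅ Z^4.

We work with the vertex ordering a < b < c < d < e < f < g < h < i. The simplices of K, each written with vertices in increasing order, are:

  0-simplices (9): a, b, c, d, e, f, g, h, i
  1-simplices (12): ae, ai, bc, bi, ci, dg, di, ei, fh, fi, gi, hi

giving chain groups C_0 ≅ Z^9, C_1 ≅ Z^12.

Boundary ∂_1: C_1 → C_0 maps an edge to its endpoints' difference, ∂[p,q] = q − p. For instance
  ∂ei = i − e.
The 9×12 boundary matrix has rank 8 and Smith normal form diag(1,1,1,1,1,1,1,1).

Computing H_k = (kernel of ∂_k) / (image of ∂_{k+1}):

  H_0: rank C_0 − rank ∂_1 = 9 − 8 = 1, and the invariant factors of ∂_1 are all 1, so H_0 ≅ Z.
  H_1: rank ker ∂_1 − rank ∂_2 = (12 − 8) − 0 = 4, and there is no ∂_2, so H_1 ≅ Z^4.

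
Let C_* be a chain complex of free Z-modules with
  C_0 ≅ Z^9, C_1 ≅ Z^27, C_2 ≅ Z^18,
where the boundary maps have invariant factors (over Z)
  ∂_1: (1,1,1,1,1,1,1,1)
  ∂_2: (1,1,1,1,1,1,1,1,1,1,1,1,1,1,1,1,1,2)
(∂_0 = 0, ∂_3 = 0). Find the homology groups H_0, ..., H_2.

H_0: b_0 = 9 − 0 − 8 = 1; torsion from ∂_1 factors > 1: none. So H_0 ≅ Z.
H_1: b_1 = 27 − 8 − 18 = 1; torsion from ∂_2 factors > 1: [2]. So H_1 ≅ Z ⊕ Z/2.
H_2: b_2 = 18 − 18 − 0 = 0; torsion from ∂_3 factors > 1: none. So H_2 ≅ 0.

H_0 ≅ Z,  H_1 ≅ Z ⊕ Z/2,  H_2 = 0.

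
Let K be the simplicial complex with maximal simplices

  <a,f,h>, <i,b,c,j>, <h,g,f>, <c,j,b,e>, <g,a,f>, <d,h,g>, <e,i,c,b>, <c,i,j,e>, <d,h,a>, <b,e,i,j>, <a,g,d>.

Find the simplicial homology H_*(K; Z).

K has 10 vertices, 19 edges, 16 triangles, 5 3-simplices.
rank ∂_0 = 0, rank ∂_1 = 8 ⇒ b_0 = 10 − 0 − 8 = 2; all invariant factors of ∂_1 are 1 so no torsion. So H_0 = Z^2.
rank ∂_1 = 8, rank ∂_2 = 11 ⇒ b_1 = 19 − 8 − 11 = 0; all invariant factors of ∂_2 are 1 so no torsion. So H_1 = 0.
rank ∂_2 = 11, rank ∂_3 = 4 ⇒ b_2 = 16 − 11 − 4 = 1; all invariant factors of ∂_3 are 1 so no torsion. So H_2 = Z.
rank ∂_3 = 4, rank ∂_4 = 0 ⇒ b_3 = 5 − 4 − 0 = 1. So H_3 = Z.

H_0 = Z^2,  H_1 = 0,  H_2 = Z,  H_3 = Z.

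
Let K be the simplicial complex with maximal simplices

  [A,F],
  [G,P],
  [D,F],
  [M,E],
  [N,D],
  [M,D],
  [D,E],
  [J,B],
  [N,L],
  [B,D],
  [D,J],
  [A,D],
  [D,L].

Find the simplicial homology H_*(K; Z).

H_0 = Z^2,  H_1 = Z^4.

We work with the vertex ordering A < B < D < E < F < G < J < L < M < N < P. The simplices of K, each written with vertices in increasing order, are:

  0-simplices (11): A, B, D, E, F, G, J, L, M, N, P
  1-simplices (13): AD, AF, BD, BJ, DE, DF, DJ, DL, DM, DN, EM, GP, LN

giving chain groups C_0 ≅ Z^11, C_1 ≅ Z^13.

∂_1: C_1 → C_0 is given by ∂[p,q] = [q] − [p].
The resulting 11×13 matrix has rank 9, and its Smith normal form has invariant factors (1,1,1,1,1,1,1,1,1).

Computing H_k = (kernel of ∂_k) / (image of ∂_{k+1}):

  H_0: rank C_0 − rank ∂_1 = 11 − 9 = 2, and the invariant factors of ∂_1 are all 1, so H_0 ≅ Z^2.
  H_1: rank ker ∂_1 − rank ∂_2 = (13 − 9) − 0 = 4, and there is no ∂_2, so H_1 ≅ Z^4.

(K is a triangulation of the disjoint union of a wedge of 4 circles and the 1-simplex.)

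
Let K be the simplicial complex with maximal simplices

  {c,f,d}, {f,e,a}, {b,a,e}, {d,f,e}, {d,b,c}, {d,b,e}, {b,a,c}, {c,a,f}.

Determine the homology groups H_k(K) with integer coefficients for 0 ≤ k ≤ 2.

Fix the vertex order a < b < c < d < e < f and write every simplex with vertices in increasing order. Then dim K = 2 and the simplices of K are:

  0-simplices (6): a, b, c, d, e, f
  1-simplices (12): ab, ac, ae, af, bc, bd, be, cd, cf, de, df, ef
  2-simplices (8): abc, abe, acf, aef, bcd, bde, cdf, def

Hence C_0 ≅ Z^6, C_1 ≅ Z^12, C_2 ≅ Z^8.

The boundary map ∂_1: C_1 → C_0 maps an edge to its endpoints' difference, ∂[p,q] = q − p. For instance
  ∂bc = c − b.
The resulting 6×12 matrix has rank 5, and its Smith normal form has invariant factors (1,1,1,1,1).

Boundary ∂_2: C_2 → C_1 acts by ∂[p,q,r] = [q,r] − [p,r] + [p,q]. For instance
  ∂abe = be − ae + ab,
  ∂bcd = cd − bd + bc.
As a 12×8 matrix over Z this has rank 7, with invariant factors (1,1,1,1,1,1,1).

Computing H_k = (kernel of ∂_k) / (image of ∂_{k+1}):

  H_0: rank C_0 − rank ∂_1 = 6 − 5 = 1, and the invariant factors of ∂_1 are all 1, so H_0 = Z.
  H_1: rank ker ∂_1 − rank ∂_2 = (12 − 5) − 7 = 0, and the invariant factors of ∂_2 are all 1, so H_1 = 0.
  H_2: rank ker ∂_2 − rank ∂_3 = (8 − 7) − 0 = 1, and there is no ∂_3, so H_2 = Z.

H_0 ≅ Z,  H_1 = 0,  H_2 ≅ Z.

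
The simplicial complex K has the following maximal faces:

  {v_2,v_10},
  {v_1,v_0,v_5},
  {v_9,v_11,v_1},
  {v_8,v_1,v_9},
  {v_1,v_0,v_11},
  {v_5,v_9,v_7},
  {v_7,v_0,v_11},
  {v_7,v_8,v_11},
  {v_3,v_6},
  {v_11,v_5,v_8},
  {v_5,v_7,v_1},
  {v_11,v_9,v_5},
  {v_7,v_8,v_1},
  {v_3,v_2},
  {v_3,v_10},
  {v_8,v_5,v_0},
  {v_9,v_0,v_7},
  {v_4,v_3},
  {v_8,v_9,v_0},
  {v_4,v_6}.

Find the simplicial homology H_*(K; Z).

H_0 ≅ Z^2,  H_1 ≅ Z^4,  H_2 ≅ Z.

We work with the vertex ordering v_0 < v_1 < v_2 < v_3 < v_4 < v_5 < v_6 < v_7 < v_8 < v_9 < v_10 < v_11. The simplices of K, each written with vertices in increasing order, are:

  0-simplices (12): [v_0], [v_1], [v_2], [v_3], [v_4], [v_5], [v_6], [v_7], [v_8], [v_9], [v_10], [v_11]
  1-simplices (27): (27 of them)
  2-simplices (14): (14 of them)

Hence C_0 ≅ Z^12, C_1 ≅ Z^27, C_2 ≅ Z^14.

The boundary map ∂_1: C_1 → C_0 maps an edge to its endpoints' difference, ∂[p,q] = q − p. For instance
  ∂[v_1,v_5] = [v_5] − [v_1].
This gives a 12×27 integer matrix of rank 10; reducing to Smith normal form yields diagonal entries (1,1,1,1,1,1,1,1,1,1).

The boundary map ∂_2: C_2 → C_1 maps a triangle to the signed sum of its edges. For instance
  ∂[v_5,v_8,v_11] = [v_8,v_11] − [v_5,v_11] + [v_5,v_8],
  ∂[v_0,v_8,v_9] = [v_8,v_9] − [v_0,v_9] + [v_0,v_8].
As a 27×14 matrix over Z this has rank 13, with invariant factors (1,1,1,1,1,1,1,1,1,1,1,1,1).

Reading off H_k = ker ∂_k / im ∂_{k+1}:

  H_0: rank C_0 − rank ∂_1 = 12 − 10 = 2, and the invariant factors of ∂_1 are all 1, so H_0 ≅ Z^2.
  H_1: rank ker ∂_1 − rank ∂_2 = (27 − 10) − 13 = 4, and the invariant factors of ∂_2 are all 1, so H_1 ≅ Z^4.
  H_2: rank ker ∂_2 − rank ∂_3 = (14 − 13) − 0 = 1, and there is no ∂_3, so H_2 ≅ Z.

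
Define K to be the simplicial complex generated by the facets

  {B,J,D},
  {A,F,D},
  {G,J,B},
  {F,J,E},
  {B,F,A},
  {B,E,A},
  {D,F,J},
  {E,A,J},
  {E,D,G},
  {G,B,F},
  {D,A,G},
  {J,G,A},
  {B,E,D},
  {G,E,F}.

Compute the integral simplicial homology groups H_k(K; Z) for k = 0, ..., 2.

K has 7 vertices, 21 edges, 14 triangles.
rank ∂_0 = 0, rank ∂_1 = 6 ⇒ b_0 = 7 − 0 − 6 = 1; all invariant factors of ∂_1 are 1 so no torsion. So H_0 = Z.
rank ∂_1 = 6, rank ∂_2 = 13 ⇒ b_1 = 21 − 6 − 13 = 2; all invariant factors of ∂_2 are 1 so no torsion. So H_1 = Z^2.
rank ∂_2 = 13, rank ∂_3 = 0 ⇒ b_2 = 14 − 13 − 0 = 1. So H_2 = Z.

H_0 ≅ Z,  H_1 ≅ Z^2,  H_2 ≅ Z.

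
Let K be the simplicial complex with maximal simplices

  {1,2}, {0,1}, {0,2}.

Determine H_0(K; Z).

H_0 = Z.

Take the total order 0 < 1 < 2 on the vertex set. Then K (dimension 1) consists of the simplices:

  0-simplices (3): [0], [1], [2]
  1-simplices (3): [0,1], [0,2], [1,2]

so the chain groups are C_0 ≅ Z^3, C_1 ≅ Z^3.

The boundary map ∂_1: C_1 → C_0 sends each edge [p,q] (with p < q) to q − p.
As a 3×3 matrix over Z this has rank 2, with invariant factors (1,1).

Reading off H_k = ker ∂_k / im ∂_{k+1}:

  H_0: rank C_0 − rank ∂_1 = 3 − 2 = 1, and the invariant factors of ∂_1 are all 1, so H_0 ≅ Z.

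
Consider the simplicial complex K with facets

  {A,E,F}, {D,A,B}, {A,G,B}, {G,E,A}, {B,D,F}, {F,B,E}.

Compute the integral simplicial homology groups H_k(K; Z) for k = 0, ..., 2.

H_0 ≅ Z,  H_1 ≅ Z,  H_2 = 0.

Take the total order A < B < D < E < F < G on the vertex set. Then K (dimension 2) consists of the simplices:

  0-simplices (6): A, B, D, E, F, G
  1-simplices (12): AB, AD, AE, AF, AG, BD, BE, BF, BG, DF, EF, EG
  2-simplices (6): ABD, ABG, AEF, AEG, BDF, BEF

Hence C_0 ≅ Z^6, C_1 ≅ Z^12, C_2 ≅ Z^6.

Boundary ∂_1: C_1 → C_0 sends each edge [p,q] (with p < q) to q − p.
The 6×12 boundary matrix has rank 5 and Smith normal form diag(1,1,1,1,1).

Boundary ∂_2: C_2 → C_1 maps a triangle to the signed sum of its edges. For instance
  ∂AEG = EG − AG + AE,
  ∂ABG = BG − AG + AB.
The 12×6 boundary matrix has rank 6 and Smith normal form diag(1,1,1,1,1,1).

Reading off H_k = ker ∂_k / im ∂_{k+1}:

  H_0: rank C_0 − rank ∂_1 = 6 − 5 = 1, and the invariant factors of ∂_1 are all 1, so H_0 = Z.
  H_1: rank ker ∂_1 − rank ∂_2 = (12 − 5) − 6 = 1, and the invariant factors of ∂_2 are all 1, so H_1 = Z.
  H_2: rank ker ∂_2 − rank ∂_3 = (6 − 6) − 0 = 0, and there is no ∂_3, so H_2 = 0.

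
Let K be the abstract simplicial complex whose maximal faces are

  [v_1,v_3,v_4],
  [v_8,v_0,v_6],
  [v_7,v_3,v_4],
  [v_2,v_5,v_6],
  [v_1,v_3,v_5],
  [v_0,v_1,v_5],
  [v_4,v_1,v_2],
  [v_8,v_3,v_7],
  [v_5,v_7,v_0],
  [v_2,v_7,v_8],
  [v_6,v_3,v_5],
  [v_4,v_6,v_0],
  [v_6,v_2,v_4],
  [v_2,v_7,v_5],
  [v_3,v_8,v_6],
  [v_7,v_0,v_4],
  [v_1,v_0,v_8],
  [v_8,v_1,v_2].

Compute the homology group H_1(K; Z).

H_1 ≅ Z^2.

Fix the vertex order v_0 < v_1 < v_2 < v_3 < v_4 < v_5 < v_6 < v_7 < v_8 and write every simplex with vertices in increasing order. Then dim K = 2 and the simplices of K are:

  0-simplices (9): [v_0], [v_1], [v_2], [v_3], [v_4], [v_5], [v_6], [v_7], [v_8]
  1-simplices (27): (27 of them)
  2-simplices (18): (18 of them)

so the chain groups are C_0 ≅ Z^9, C_1 ≅ Z^27, C_2 ≅ Z^18.

Boundary ∂_1: C_1 → C_0 maps an edge to its endpoints' difference, ∂[p,q] = q − p. For instance
  ∂[v_2,v_6] = [v_6] − [v_2].
This gives a 9×27 integer matrix of rank 8; reducing to Smith normal form yields diagonal entries (1,1,1,1,1,1,1,1).

Boundary ∂_2: C_2 → C_1 sends each 2-simplex [p,q,r] to [q,r] − [p,r] + [p,q]. For instance
  ∂[v_2,v_5,v_6] = [v_5,v_6] − [v_2,v_6] + [v_2,v_5],
  ∂[v_3,v_7,v_8] = [v_7,v_8] − [v_3,v_8] + [v_3,v_7].
As a 27×18 matrix over Z this has rank 17, with invariant factors (1,1,1,1,1,1,1,1,1,1,1,1,1,1,1,1,1).

Computing H_k = (kernel of ∂_k) / (image of ∂_{k+1}):

  H_1: rank ker ∂_1 − rank ∂_2 = (27 − 8) − 17 = 2, and the invariant factors of ∂_2 are all 1, so H_1 ≅ Z^2.

(K is a triangulation of the torus T^2.)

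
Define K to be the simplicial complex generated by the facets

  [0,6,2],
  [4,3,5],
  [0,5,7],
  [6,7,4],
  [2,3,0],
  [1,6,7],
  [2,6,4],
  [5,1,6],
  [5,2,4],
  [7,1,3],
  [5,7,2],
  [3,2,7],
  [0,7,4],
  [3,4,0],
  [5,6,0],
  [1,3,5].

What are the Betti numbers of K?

b_0 = 1, b_1 = 2, b_2 = 1.

Take the total order 0 < 1 < 2 < 3 < 4 < 5 < 6 < 7 on the vertex set. Then K (dimension 2) consists of the simplices:

  0-simplices (8): [0], [1], [2], [3], [4], [5], [6], [7]
  1-simplices (24): (24 of them)
  2-simplices (16): [0,2,3], [0,2,6], [0,3,4], [0,4,7], [0,5,6], [0,5,7], [1,3,5], [1,3,7], [1,5,6], [1,6,7], [2,3,7], [2,4,5], [2,4,6], [2,5,7], [3,4,5], [4,6,7]

so the chain groups are C_0 ≅ Z^8, C_1 ≅ Z^24, C_2 ≅ Z^16.

The boundary map ∂_1: C_1 → C_0 maps an edge to its endpoints' difference, ∂[p,q] = q − p.
The 8×24 boundary matrix has rank 7 and Smith normal form diag(1,1,1,1,1,1,1).

∂_2: C_2 → C_1 sends each 2-simplex [p,q,r] to [q,r] − [p,r] + [p,q]. For instance
  ∂[0,2,6] = [2,6] − [0,6] + [0,2],
  ∂[0,3,4] = [3,4] − [0,4] + [0,3].
The resulting 24×16 matrix has rank 15, and its Smith normal form has invariant factors (1,1,1,1,1,1,1,1,1,1,1,1,1,1,1).

From H_k ≅ ker(∂_k) / im(∂_{k+1}) we obtain:

  H_0: rank C_0 − rank ∂_1 = 8 − 7 = 1, and the invariant factors of ∂_1 are all 1, so H_0 ≅ Z.
  H_1: rank ker ∂_1 − rank ∂_2 = (24 − 7) − 15 = 2, and the invariant factors of ∂_2 are all 1, so H_1 ≅ Z^2.
  H_2: rank ker ∂_2 − rank ∂_3 = (16 − 15) − 0 = 1, and there is no ∂_3, so H_2 ≅ Z.

Hence the Betti numbers are b_0 = 1, b_1 = 2, b_2 = 1.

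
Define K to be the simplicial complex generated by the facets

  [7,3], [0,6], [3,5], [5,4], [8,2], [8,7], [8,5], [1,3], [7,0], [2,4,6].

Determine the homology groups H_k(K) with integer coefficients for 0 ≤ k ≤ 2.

H_0 ≅ Z,  H_1 ≅ Z^3,  H_2 = 0.

We work with the vertex ordering 0 < 1 < 2 < 3 < 4 < 5 < 6 < 7 < 8. The simplices of K, each written with vertices in increasing order, are:

  0-simplices (9): [0], [1], [2], [3], [4], [5], [6], [7], [8]
  1-simplices (12): [0,6], [0,7], [1,3], [2,4], [2,6], [2,8], [3,5], [3,7], [4,5], [4,6], [5,8], [7,8]
  2-simplices (1): [2,4,6]

Hence C_0 ≅ Z^9, C_1 ≅ Z^12, C_2 ≅ Z^1.

The boundary map ∂_1: C_1 → C_0 sends each edge [p,q] (with p < q) to q − p. For instance
  ∂[3,5] = [5] − [3].
The resulting 9×12 matrix has rank 8, and its Smith normal form has invariant factors (1,1,1,1,1,1,1,1).

Boundary ∂_2: C_2 → C_1 acts by ∂[p,q,r] = [q,r] − [p,r] + [p,q]. For instance
  ∂[2,4,6] = [4,6] − [2,6] + [2,4].
The resulting 12×1 matrix has rank 1, and its Smith normal form has invariant factors (1).

Now H_k = ker ∂_k / im ∂_{k+1}, so:

  H_0: rank C_0 − rank ∂_1 = 9 − 8 = 1, and the invariant factors of ∂_1 are all 1, so H_0 ≅ Z.
  H_1: rank ker ∂_1 − rank ∂_2 = (12 − 8) − 1 = 3, and the invariant factors of ∂_2 are all 1, so H_1 ≅ Z^3.
  H_2: rank ker ∂_2 − rank ∂_3 = (1 − 1) − 0 = 0, and there is no ∂_3, so H_2 ≅ 0.

As a check, the Euler characteristic is 9 − 12 + 1 = -2, which agrees with 1 − 3 + 0 = -2.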